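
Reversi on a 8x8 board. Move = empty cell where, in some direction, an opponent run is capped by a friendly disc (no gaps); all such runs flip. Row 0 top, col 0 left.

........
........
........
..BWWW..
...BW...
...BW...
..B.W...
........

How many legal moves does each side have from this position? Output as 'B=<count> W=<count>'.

Answer: B=8 W=6

Derivation:
-- B to move --
(2,2): no bracket -> illegal
(2,3): flips 1 -> legal
(2,4): no bracket -> illegal
(2,5): flips 1 -> legal
(2,6): flips 2 -> legal
(3,6): flips 3 -> legal
(4,2): no bracket -> illegal
(4,5): flips 1 -> legal
(4,6): no bracket -> illegal
(5,5): flips 1 -> legal
(6,3): no bracket -> illegal
(6,5): flips 1 -> legal
(7,3): no bracket -> illegal
(7,4): no bracket -> illegal
(7,5): flips 1 -> legal
B mobility = 8
-- W to move --
(2,1): flips 2 -> legal
(2,2): no bracket -> illegal
(2,3): no bracket -> illegal
(3,1): flips 1 -> legal
(4,1): no bracket -> illegal
(4,2): flips 2 -> legal
(5,1): no bracket -> illegal
(5,2): flips 2 -> legal
(6,1): no bracket -> illegal
(6,3): flips 2 -> legal
(7,1): flips 2 -> legal
(7,2): no bracket -> illegal
(7,3): no bracket -> illegal
W mobility = 6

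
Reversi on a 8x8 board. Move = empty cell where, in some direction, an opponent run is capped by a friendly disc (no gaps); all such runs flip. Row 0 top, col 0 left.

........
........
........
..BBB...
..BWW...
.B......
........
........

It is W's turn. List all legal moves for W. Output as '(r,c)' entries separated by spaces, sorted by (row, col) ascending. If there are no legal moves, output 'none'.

Answer: (2,1) (2,2) (2,3) (2,4) (2,5) (4,1)

Derivation:
(2,1): flips 1 -> legal
(2,2): flips 1 -> legal
(2,3): flips 1 -> legal
(2,4): flips 1 -> legal
(2,5): flips 1 -> legal
(3,1): no bracket -> illegal
(3,5): no bracket -> illegal
(4,0): no bracket -> illegal
(4,1): flips 1 -> legal
(4,5): no bracket -> illegal
(5,0): no bracket -> illegal
(5,2): no bracket -> illegal
(5,3): no bracket -> illegal
(6,0): no bracket -> illegal
(6,1): no bracket -> illegal
(6,2): no bracket -> illegal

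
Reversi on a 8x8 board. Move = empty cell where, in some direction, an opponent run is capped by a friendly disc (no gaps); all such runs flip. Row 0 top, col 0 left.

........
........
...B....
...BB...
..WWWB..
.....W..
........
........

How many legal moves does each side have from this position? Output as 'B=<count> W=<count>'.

-- B to move --
(3,1): no bracket -> illegal
(3,2): no bracket -> illegal
(3,5): no bracket -> illegal
(4,1): flips 3 -> legal
(4,6): no bracket -> illegal
(5,1): flips 1 -> legal
(5,2): flips 1 -> legal
(5,3): flips 1 -> legal
(5,4): flips 1 -> legal
(5,6): no bracket -> illegal
(6,4): no bracket -> illegal
(6,5): flips 1 -> legal
(6,6): flips 2 -> legal
B mobility = 7
-- W to move --
(1,2): no bracket -> illegal
(1,3): flips 2 -> legal
(1,4): no bracket -> illegal
(2,2): flips 1 -> legal
(2,4): flips 2 -> legal
(2,5): flips 1 -> legal
(3,2): no bracket -> illegal
(3,5): flips 1 -> legal
(3,6): no bracket -> illegal
(4,6): flips 1 -> legal
(5,4): no bracket -> illegal
(5,6): no bracket -> illegal
W mobility = 6

Answer: B=7 W=6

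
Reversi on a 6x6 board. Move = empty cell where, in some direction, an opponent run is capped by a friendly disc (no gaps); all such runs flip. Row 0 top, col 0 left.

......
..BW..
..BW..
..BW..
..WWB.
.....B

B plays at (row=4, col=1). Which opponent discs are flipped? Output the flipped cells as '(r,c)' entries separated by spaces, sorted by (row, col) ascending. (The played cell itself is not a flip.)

Dir NW: first cell '.' (not opp) -> no flip
Dir N: first cell '.' (not opp) -> no flip
Dir NE: first cell 'B' (not opp) -> no flip
Dir W: first cell '.' (not opp) -> no flip
Dir E: opp run (4,2) (4,3) capped by B -> flip
Dir SW: first cell '.' (not opp) -> no flip
Dir S: first cell '.' (not opp) -> no flip
Dir SE: first cell '.' (not opp) -> no flip

Answer: (4,2) (4,3)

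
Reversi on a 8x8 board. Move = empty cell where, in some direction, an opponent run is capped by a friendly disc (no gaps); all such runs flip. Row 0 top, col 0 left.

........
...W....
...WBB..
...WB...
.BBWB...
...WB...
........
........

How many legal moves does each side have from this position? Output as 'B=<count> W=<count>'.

Answer: B=7 W=10

Derivation:
-- B to move --
(0,2): flips 1 -> legal
(0,3): no bracket -> illegal
(0,4): no bracket -> illegal
(1,2): flips 1 -> legal
(1,4): no bracket -> illegal
(2,2): flips 2 -> legal
(3,2): flips 2 -> legal
(5,2): flips 2 -> legal
(6,2): flips 1 -> legal
(6,3): no bracket -> illegal
(6,4): flips 1 -> legal
B mobility = 7
-- W to move --
(1,4): no bracket -> illegal
(1,5): flips 1 -> legal
(1,6): flips 2 -> legal
(2,6): flips 2 -> legal
(3,0): no bracket -> illegal
(3,1): flips 1 -> legal
(3,2): no bracket -> illegal
(3,5): flips 3 -> legal
(3,6): no bracket -> illegal
(4,0): flips 2 -> legal
(4,5): flips 2 -> legal
(5,0): no bracket -> illegal
(5,1): flips 1 -> legal
(5,2): no bracket -> illegal
(5,5): flips 2 -> legal
(6,3): no bracket -> illegal
(6,4): no bracket -> illegal
(6,5): flips 1 -> legal
W mobility = 10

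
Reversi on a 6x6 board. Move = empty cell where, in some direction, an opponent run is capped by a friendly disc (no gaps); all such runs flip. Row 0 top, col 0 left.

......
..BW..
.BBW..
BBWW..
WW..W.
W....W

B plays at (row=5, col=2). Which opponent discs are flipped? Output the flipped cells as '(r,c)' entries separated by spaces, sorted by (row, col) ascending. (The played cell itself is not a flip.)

Dir NW: opp run (4,1) capped by B -> flip
Dir N: first cell '.' (not opp) -> no flip
Dir NE: first cell '.' (not opp) -> no flip
Dir W: first cell '.' (not opp) -> no flip
Dir E: first cell '.' (not opp) -> no flip
Dir SW: edge -> no flip
Dir S: edge -> no flip
Dir SE: edge -> no flip

Answer: (4,1)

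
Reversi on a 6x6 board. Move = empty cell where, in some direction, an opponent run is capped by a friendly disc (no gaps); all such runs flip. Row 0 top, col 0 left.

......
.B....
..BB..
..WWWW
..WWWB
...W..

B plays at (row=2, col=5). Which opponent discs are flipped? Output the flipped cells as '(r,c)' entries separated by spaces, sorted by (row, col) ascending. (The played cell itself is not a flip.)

Answer: (3,5)

Derivation:
Dir NW: first cell '.' (not opp) -> no flip
Dir N: first cell '.' (not opp) -> no flip
Dir NE: edge -> no flip
Dir W: first cell '.' (not opp) -> no flip
Dir E: edge -> no flip
Dir SW: opp run (3,4) (4,3), next='.' -> no flip
Dir S: opp run (3,5) capped by B -> flip
Dir SE: edge -> no flip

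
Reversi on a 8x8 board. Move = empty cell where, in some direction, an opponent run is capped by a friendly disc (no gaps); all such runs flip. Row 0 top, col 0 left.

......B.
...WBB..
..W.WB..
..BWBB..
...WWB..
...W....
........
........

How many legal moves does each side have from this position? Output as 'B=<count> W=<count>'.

Answer: B=7 W=8

Derivation:
-- B to move --
(0,2): flips 2 -> legal
(0,3): no bracket -> illegal
(0,4): no bracket -> illegal
(1,1): no bracket -> illegal
(1,2): flips 2 -> legal
(2,1): no bracket -> illegal
(2,3): flips 1 -> legal
(3,1): no bracket -> illegal
(4,2): flips 4 -> legal
(5,2): flips 1 -> legal
(5,4): flips 2 -> legal
(5,5): no bracket -> illegal
(6,2): flips 2 -> legal
(6,3): no bracket -> illegal
(6,4): no bracket -> illegal
B mobility = 7
-- W to move --
(0,3): no bracket -> illegal
(0,4): flips 1 -> legal
(0,5): no bracket -> illegal
(0,7): no bracket -> illegal
(1,6): flips 4 -> legal
(1,7): no bracket -> illegal
(2,1): flips 1 -> legal
(2,3): no bracket -> illegal
(2,6): flips 2 -> legal
(3,1): flips 1 -> legal
(3,6): flips 2 -> legal
(4,1): no bracket -> illegal
(4,2): flips 1 -> legal
(4,6): flips 2 -> legal
(5,4): no bracket -> illegal
(5,5): no bracket -> illegal
(5,6): no bracket -> illegal
W mobility = 8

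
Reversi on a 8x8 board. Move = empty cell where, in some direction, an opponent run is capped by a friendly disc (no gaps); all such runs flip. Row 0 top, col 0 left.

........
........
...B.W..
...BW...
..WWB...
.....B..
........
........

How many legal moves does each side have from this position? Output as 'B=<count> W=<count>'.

Answer: B=6 W=6

Derivation:
-- B to move --
(1,4): no bracket -> illegal
(1,5): no bracket -> illegal
(1,6): no bracket -> illegal
(2,4): flips 1 -> legal
(2,6): no bracket -> illegal
(3,1): no bracket -> illegal
(3,2): no bracket -> illegal
(3,5): flips 1 -> legal
(3,6): no bracket -> illegal
(4,1): flips 2 -> legal
(4,5): flips 1 -> legal
(5,1): flips 1 -> legal
(5,2): no bracket -> illegal
(5,3): flips 1 -> legal
(5,4): no bracket -> illegal
B mobility = 6
-- W to move --
(1,2): flips 1 -> legal
(1,3): flips 2 -> legal
(1,4): no bracket -> illegal
(2,2): no bracket -> illegal
(2,4): flips 1 -> legal
(3,2): flips 1 -> legal
(3,5): no bracket -> illegal
(4,5): flips 1 -> legal
(4,6): no bracket -> illegal
(5,3): no bracket -> illegal
(5,4): flips 1 -> legal
(5,6): no bracket -> illegal
(6,4): no bracket -> illegal
(6,5): no bracket -> illegal
(6,6): no bracket -> illegal
W mobility = 6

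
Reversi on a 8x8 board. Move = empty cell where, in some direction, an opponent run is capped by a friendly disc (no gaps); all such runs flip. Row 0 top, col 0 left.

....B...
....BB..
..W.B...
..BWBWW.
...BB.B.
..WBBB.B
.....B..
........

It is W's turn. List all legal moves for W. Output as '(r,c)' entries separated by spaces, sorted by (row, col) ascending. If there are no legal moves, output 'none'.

Answer: (0,6) (1,3) (2,5) (3,1) (4,2) (5,6) (6,2) (6,3) (6,6)

Derivation:
(0,3): no bracket -> illegal
(0,5): no bracket -> illegal
(0,6): flips 2 -> legal
(1,3): flips 1 -> legal
(1,6): no bracket -> illegal
(2,1): no bracket -> illegal
(2,3): no bracket -> illegal
(2,5): flips 2 -> legal
(2,6): no bracket -> illegal
(3,1): flips 1 -> legal
(3,7): no bracket -> illegal
(4,1): no bracket -> illegal
(4,2): flips 1 -> legal
(4,5): no bracket -> illegal
(4,7): no bracket -> illegal
(5,6): flips 4 -> legal
(6,2): flips 2 -> legal
(6,3): flips 2 -> legal
(6,4): no bracket -> illegal
(6,6): flips 2 -> legal
(6,7): no bracket -> illegal
(7,4): no bracket -> illegal
(7,5): no bracket -> illegal
(7,6): no bracket -> illegal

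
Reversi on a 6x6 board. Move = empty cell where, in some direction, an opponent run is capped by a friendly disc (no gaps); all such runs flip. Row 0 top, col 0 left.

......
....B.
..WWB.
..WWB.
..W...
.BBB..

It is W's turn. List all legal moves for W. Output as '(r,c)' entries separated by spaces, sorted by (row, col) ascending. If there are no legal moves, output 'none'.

Answer: (0,5) (1,5) (2,5) (3,5) (4,5)

Derivation:
(0,3): no bracket -> illegal
(0,4): no bracket -> illegal
(0,5): flips 1 -> legal
(1,3): no bracket -> illegal
(1,5): flips 1 -> legal
(2,5): flips 1 -> legal
(3,5): flips 1 -> legal
(4,0): no bracket -> illegal
(4,1): no bracket -> illegal
(4,3): no bracket -> illegal
(4,4): no bracket -> illegal
(4,5): flips 1 -> legal
(5,0): no bracket -> illegal
(5,4): no bracket -> illegal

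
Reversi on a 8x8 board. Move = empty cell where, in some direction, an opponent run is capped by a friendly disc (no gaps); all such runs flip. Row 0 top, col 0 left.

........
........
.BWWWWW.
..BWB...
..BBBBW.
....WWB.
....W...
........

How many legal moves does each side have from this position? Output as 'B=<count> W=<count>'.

Answer: B=14 W=12

Derivation:
-- B to move --
(1,1): flips 2 -> legal
(1,2): flips 2 -> legal
(1,3): flips 2 -> legal
(1,4): flips 2 -> legal
(1,5): flips 2 -> legal
(1,6): flips 1 -> legal
(1,7): no bracket -> illegal
(2,7): flips 5 -> legal
(3,1): no bracket -> illegal
(3,5): no bracket -> illegal
(3,6): flips 1 -> legal
(3,7): no bracket -> illegal
(4,7): flips 1 -> legal
(5,3): flips 2 -> legal
(5,7): no bracket -> illegal
(6,3): flips 1 -> legal
(6,5): flips 2 -> legal
(6,6): flips 1 -> legal
(7,3): no bracket -> illegal
(7,4): flips 2 -> legal
(7,5): no bracket -> illegal
B mobility = 14
-- W to move --
(1,0): flips 3 -> legal
(1,1): no bracket -> illegal
(1,2): no bracket -> illegal
(2,0): flips 1 -> legal
(3,0): no bracket -> illegal
(3,1): flips 1 -> legal
(3,5): flips 2 -> legal
(3,6): flips 1 -> legal
(4,1): flips 5 -> legal
(4,7): no bracket -> illegal
(5,1): flips 1 -> legal
(5,2): flips 4 -> legal
(5,3): flips 1 -> legal
(5,7): flips 1 -> legal
(6,5): no bracket -> illegal
(6,6): flips 1 -> legal
(6,7): flips 3 -> legal
W mobility = 12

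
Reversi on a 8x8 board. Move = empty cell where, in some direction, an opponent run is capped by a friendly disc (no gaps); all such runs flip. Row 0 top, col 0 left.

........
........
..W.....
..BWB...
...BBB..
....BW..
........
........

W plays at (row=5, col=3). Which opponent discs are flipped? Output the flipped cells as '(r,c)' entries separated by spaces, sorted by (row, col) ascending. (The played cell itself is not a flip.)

Dir NW: first cell '.' (not opp) -> no flip
Dir N: opp run (4,3) capped by W -> flip
Dir NE: opp run (4,4), next='.' -> no flip
Dir W: first cell '.' (not opp) -> no flip
Dir E: opp run (5,4) capped by W -> flip
Dir SW: first cell '.' (not opp) -> no flip
Dir S: first cell '.' (not opp) -> no flip
Dir SE: first cell '.' (not opp) -> no flip

Answer: (4,3) (5,4)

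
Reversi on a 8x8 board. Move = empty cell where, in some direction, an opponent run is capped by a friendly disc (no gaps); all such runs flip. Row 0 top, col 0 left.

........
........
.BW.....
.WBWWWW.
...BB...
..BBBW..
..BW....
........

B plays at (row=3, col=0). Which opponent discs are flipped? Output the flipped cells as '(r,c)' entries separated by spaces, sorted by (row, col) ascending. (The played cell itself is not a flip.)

Dir NW: edge -> no flip
Dir N: first cell '.' (not opp) -> no flip
Dir NE: first cell 'B' (not opp) -> no flip
Dir W: edge -> no flip
Dir E: opp run (3,1) capped by B -> flip
Dir SW: edge -> no flip
Dir S: first cell '.' (not opp) -> no flip
Dir SE: first cell '.' (not opp) -> no flip

Answer: (3,1)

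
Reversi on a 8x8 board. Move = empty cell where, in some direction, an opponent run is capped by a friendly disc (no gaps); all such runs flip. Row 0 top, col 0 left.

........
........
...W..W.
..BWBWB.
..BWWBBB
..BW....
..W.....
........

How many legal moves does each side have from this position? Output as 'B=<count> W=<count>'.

Answer: B=8 W=12

Derivation:
-- B to move --
(1,2): flips 1 -> legal
(1,3): no bracket -> illegal
(1,4): flips 1 -> legal
(1,5): no bracket -> illegal
(1,6): flips 1 -> legal
(1,7): no bracket -> illegal
(2,2): no bracket -> illegal
(2,4): flips 2 -> legal
(2,5): flips 1 -> legal
(2,7): no bracket -> illegal
(3,7): no bracket -> illegal
(5,1): no bracket -> illegal
(5,4): flips 3 -> legal
(5,5): no bracket -> illegal
(6,1): no bracket -> illegal
(6,3): no bracket -> illegal
(6,4): flips 1 -> legal
(7,1): no bracket -> illegal
(7,2): flips 1 -> legal
(7,3): no bracket -> illegal
B mobility = 8
-- W to move --
(2,1): flips 1 -> legal
(2,2): flips 3 -> legal
(2,4): flips 1 -> legal
(2,5): flips 1 -> legal
(2,7): no bracket -> illegal
(3,1): flips 2 -> legal
(3,7): flips 1 -> legal
(4,1): flips 2 -> legal
(5,1): flips 2 -> legal
(5,4): no bracket -> illegal
(5,5): flips 1 -> legal
(5,6): flips 4 -> legal
(5,7): flips 1 -> legal
(6,1): flips 1 -> legal
(6,3): no bracket -> illegal
W mobility = 12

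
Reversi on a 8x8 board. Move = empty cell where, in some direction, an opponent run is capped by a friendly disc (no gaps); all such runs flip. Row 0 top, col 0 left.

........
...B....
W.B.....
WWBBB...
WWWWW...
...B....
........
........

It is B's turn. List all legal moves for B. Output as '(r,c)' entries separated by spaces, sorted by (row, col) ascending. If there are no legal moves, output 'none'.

(1,0): no bracket -> illegal
(1,1): no bracket -> illegal
(2,1): no bracket -> illegal
(3,5): flips 1 -> legal
(4,5): no bracket -> illegal
(5,0): flips 1 -> legal
(5,1): flips 1 -> legal
(5,2): flips 2 -> legal
(5,4): flips 2 -> legal
(5,5): flips 1 -> legal

Answer: (3,5) (5,0) (5,1) (5,2) (5,4) (5,5)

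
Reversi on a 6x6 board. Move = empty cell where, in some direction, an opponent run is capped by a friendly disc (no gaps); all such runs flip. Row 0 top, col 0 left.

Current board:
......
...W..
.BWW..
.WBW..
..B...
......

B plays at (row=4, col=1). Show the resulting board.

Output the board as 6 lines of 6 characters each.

Place B at (4,1); scan 8 dirs for brackets.
Dir NW: first cell '.' (not opp) -> no flip
Dir N: opp run (3,1) capped by B -> flip
Dir NE: first cell 'B' (not opp) -> no flip
Dir W: first cell '.' (not opp) -> no flip
Dir E: first cell 'B' (not opp) -> no flip
Dir SW: first cell '.' (not opp) -> no flip
Dir S: first cell '.' (not opp) -> no flip
Dir SE: first cell '.' (not opp) -> no flip
All flips: (3,1)

Answer: ......
...W..
.BWW..
.BBW..
.BB...
......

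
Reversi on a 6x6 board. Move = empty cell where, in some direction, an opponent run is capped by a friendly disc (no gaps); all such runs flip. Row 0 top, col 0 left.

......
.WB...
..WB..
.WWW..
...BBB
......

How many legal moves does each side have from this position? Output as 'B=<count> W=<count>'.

-- B to move --
(0,0): flips 3 -> legal
(0,1): no bracket -> illegal
(0,2): no bracket -> illegal
(1,0): flips 1 -> legal
(1,3): no bracket -> illegal
(2,0): no bracket -> illegal
(2,1): flips 2 -> legal
(2,4): no bracket -> illegal
(3,0): no bracket -> illegal
(3,4): no bracket -> illegal
(4,0): no bracket -> illegal
(4,1): flips 1 -> legal
(4,2): flips 2 -> legal
B mobility = 5
-- W to move --
(0,1): no bracket -> illegal
(0,2): flips 1 -> legal
(0,3): no bracket -> illegal
(1,3): flips 2 -> legal
(1,4): flips 1 -> legal
(2,1): no bracket -> illegal
(2,4): flips 1 -> legal
(3,4): no bracket -> illegal
(3,5): no bracket -> illegal
(4,2): no bracket -> illegal
(5,2): no bracket -> illegal
(5,3): flips 1 -> legal
(5,4): flips 1 -> legal
(5,5): flips 1 -> legal
W mobility = 7

Answer: B=5 W=7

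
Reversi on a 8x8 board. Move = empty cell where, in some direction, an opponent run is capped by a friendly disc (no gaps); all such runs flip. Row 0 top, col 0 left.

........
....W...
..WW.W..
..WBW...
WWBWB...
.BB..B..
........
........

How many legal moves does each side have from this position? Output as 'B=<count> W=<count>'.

-- B to move --
(0,3): no bracket -> illegal
(0,4): no bracket -> illegal
(0,5): no bracket -> illegal
(1,1): flips 1 -> legal
(1,2): flips 2 -> legal
(1,3): flips 1 -> legal
(1,5): no bracket -> illegal
(1,6): flips 3 -> legal
(2,1): no bracket -> illegal
(2,4): flips 1 -> legal
(2,6): no bracket -> illegal
(3,0): flips 1 -> legal
(3,1): flips 2 -> legal
(3,5): flips 1 -> legal
(3,6): no bracket -> illegal
(4,5): no bracket -> illegal
(5,0): no bracket -> illegal
(5,3): flips 1 -> legal
(5,4): no bracket -> illegal
B mobility = 9
-- W to move --
(2,4): no bracket -> illegal
(3,1): no bracket -> illegal
(3,5): no bracket -> illegal
(4,5): flips 1 -> legal
(4,6): no bracket -> illegal
(5,0): no bracket -> illegal
(5,3): no bracket -> illegal
(5,4): flips 1 -> legal
(5,6): no bracket -> illegal
(6,0): no bracket -> illegal
(6,1): flips 2 -> legal
(6,2): flips 3 -> legal
(6,3): flips 1 -> legal
(6,4): no bracket -> illegal
(6,5): no bracket -> illegal
(6,6): flips 3 -> legal
W mobility = 6

Answer: B=9 W=6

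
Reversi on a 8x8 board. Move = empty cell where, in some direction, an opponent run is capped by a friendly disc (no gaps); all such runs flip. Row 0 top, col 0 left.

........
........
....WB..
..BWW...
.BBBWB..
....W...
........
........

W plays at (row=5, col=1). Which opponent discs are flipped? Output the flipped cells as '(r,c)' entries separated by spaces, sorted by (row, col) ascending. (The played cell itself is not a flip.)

Answer: (4,2)

Derivation:
Dir NW: first cell '.' (not opp) -> no flip
Dir N: opp run (4,1), next='.' -> no flip
Dir NE: opp run (4,2) capped by W -> flip
Dir W: first cell '.' (not opp) -> no flip
Dir E: first cell '.' (not opp) -> no flip
Dir SW: first cell '.' (not opp) -> no flip
Dir S: first cell '.' (not opp) -> no flip
Dir SE: first cell '.' (not opp) -> no flip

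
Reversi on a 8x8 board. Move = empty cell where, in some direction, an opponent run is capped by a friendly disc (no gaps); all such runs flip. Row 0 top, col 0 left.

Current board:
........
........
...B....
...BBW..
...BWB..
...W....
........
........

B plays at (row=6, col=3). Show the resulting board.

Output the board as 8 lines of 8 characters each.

Answer: ........
........
...B....
...BBW..
...BWB..
...B....
...B....
........

Derivation:
Place B at (6,3); scan 8 dirs for brackets.
Dir NW: first cell '.' (not opp) -> no flip
Dir N: opp run (5,3) capped by B -> flip
Dir NE: first cell '.' (not opp) -> no flip
Dir W: first cell '.' (not opp) -> no flip
Dir E: first cell '.' (not opp) -> no flip
Dir SW: first cell '.' (not opp) -> no flip
Dir S: first cell '.' (not opp) -> no flip
Dir SE: first cell '.' (not opp) -> no flip
All flips: (5,3)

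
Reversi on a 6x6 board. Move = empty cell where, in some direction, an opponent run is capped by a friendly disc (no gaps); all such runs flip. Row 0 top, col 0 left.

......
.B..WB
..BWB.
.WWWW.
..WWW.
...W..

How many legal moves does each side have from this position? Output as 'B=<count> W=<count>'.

-- B to move --
(0,3): no bracket -> illegal
(0,4): flips 1 -> legal
(0,5): no bracket -> illegal
(1,2): no bracket -> illegal
(1,3): flips 1 -> legal
(2,0): no bracket -> illegal
(2,1): no bracket -> illegal
(2,5): no bracket -> illegal
(3,0): no bracket -> illegal
(3,5): no bracket -> illegal
(4,0): flips 1 -> legal
(4,1): no bracket -> illegal
(4,5): no bracket -> illegal
(5,1): flips 2 -> legal
(5,2): flips 2 -> legal
(5,4): flips 2 -> legal
(5,5): flips 2 -> legal
B mobility = 7
-- W to move --
(0,0): flips 2 -> legal
(0,1): no bracket -> illegal
(0,2): no bracket -> illegal
(0,4): no bracket -> illegal
(0,5): no bracket -> illegal
(1,0): no bracket -> illegal
(1,2): flips 1 -> legal
(1,3): flips 1 -> legal
(2,0): no bracket -> illegal
(2,1): flips 1 -> legal
(2,5): flips 1 -> legal
(3,5): no bracket -> illegal
W mobility = 5

Answer: B=7 W=5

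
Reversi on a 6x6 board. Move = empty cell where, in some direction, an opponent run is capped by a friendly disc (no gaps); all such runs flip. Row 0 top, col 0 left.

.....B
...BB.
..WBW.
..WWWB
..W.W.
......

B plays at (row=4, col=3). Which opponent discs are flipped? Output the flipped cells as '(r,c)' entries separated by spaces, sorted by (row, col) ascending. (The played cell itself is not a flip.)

Answer: (3,3)

Derivation:
Dir NW: opp run (3,2), next='.' -> no flip
Dir N: opp run (3,3) capped by B -> flip
Dir NE: opp run (3,4), next='.' -> no flip
Dir W: opp run (4,2), next='.' -> no flip
Dir E: opp run (4,4), next='.' -> no flip
Dir SW: first cell '.' (not opp) -> no flip
Dir S: first cell '.' (not opp) -> no flip
Dir SE: first cell '.' (not opp) -> no flip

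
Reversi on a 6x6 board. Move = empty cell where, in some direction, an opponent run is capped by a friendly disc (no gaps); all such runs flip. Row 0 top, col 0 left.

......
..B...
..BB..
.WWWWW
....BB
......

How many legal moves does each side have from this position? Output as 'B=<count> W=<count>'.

Answer: B=6 W=8

Derivation:
-- B to move --
(2,0): no bracket -> illegal
(2,1): no bracket -> illegal
(2,4): flips 1 -> legal
(2,5): flips 1 -> legal
(3,0): no bracket -> illegal
(4,0): flips 1 -> legal
(4,1): flips 1 -> legal
(4,2): flips 1 -> legal
(4,3): flips 1 -> legal
B mobility = 6
-- W to move --
(0,1): flips 2 -> legal
(0,2): flips 2 -> legal
(0,3): no bracket -> illegal
(1,1): flips 1 -> legal
(1,3): flips 2 -> legal
(1,4): flips 1 -> legal
(2,1): no bracket -> illegal
(2,4): no bracket -> illegal
(4,3): no bracket -> illegal
(5,3): flips 1 -> legal
(5,4): flips 1 -> legal
(5,5): flips 2 -> legal
W mobility = 8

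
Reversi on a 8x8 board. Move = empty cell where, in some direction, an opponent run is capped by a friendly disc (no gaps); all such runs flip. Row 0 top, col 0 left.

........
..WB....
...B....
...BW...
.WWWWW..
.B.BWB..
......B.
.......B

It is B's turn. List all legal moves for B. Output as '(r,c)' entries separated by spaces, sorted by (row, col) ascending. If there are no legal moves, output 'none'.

Answer: (0,1) (1,1) (3,1) (3,5) (5,6)

Derivation:
(0,1): flips 1 -> legal
(0,2): no bracket -> illegal
(0,3): no bracket -> illegal
(1,1): flips 1 -> legal
(2,1): no bracket -> illegal
(2,2): no bracket -> illegal
(2,4): no bracket -> illegal
(2,5): no bracket -> illegal
(3,0): no bracket -> illegal
(3,1): flips 2 -> legal
(3,2): no bracket -> illegal
(3,5): flips 3 -> legal
(3,6): no bracket -> illegal
(4,0): no bracket -> illegal
(4,6): no bracket -> illegal
(5,0): no bracket -> illegal
(5,2): no bracket -> illegal
(5,6): flips 2 -> legal
(6,3): no bracket -> illegal
(6,4): no bracket -> illegal
(6,5): no bracket -> illegal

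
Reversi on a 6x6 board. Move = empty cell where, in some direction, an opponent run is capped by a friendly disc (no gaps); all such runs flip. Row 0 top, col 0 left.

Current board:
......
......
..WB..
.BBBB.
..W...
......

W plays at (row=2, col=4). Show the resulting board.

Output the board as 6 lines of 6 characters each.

Place W at (2,4); scan 8 dirs for brackets.
Dir NW: first cell '.' (not opp) -> no flip
Dir N: first cell '.' (not opp) -> no flip
Dir NE: first cell '.' (not opp) -> no flip
Dir W: opp run (2,3) capped by W -> flip
Dir E: first cell '.' (not opp) -> no flip
Dir SW: opp run (3,3) capped by W -> flip
Dir S: opp run (3,4), next='.' -> no flip
Dir SE: first cell '.' (not opp) -> no flip
All flips: (2,3) (3,3)

Answer: ......
......
..WWW.
.BBWB.
..W...
......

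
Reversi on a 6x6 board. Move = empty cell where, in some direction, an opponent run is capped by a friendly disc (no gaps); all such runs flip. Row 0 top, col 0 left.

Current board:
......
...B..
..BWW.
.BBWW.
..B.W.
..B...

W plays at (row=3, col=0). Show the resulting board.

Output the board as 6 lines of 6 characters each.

Answer: ......
...B..
..BWW.
WWWWW.
..B.W.
..B...

Derivation:
Place W at (3,0); scan 8 dirs for brackets.
Dir NW: edge -> no flip
Dir N: first cell '.' (not opp) -> no flip
Dir NE: first cell '.' (not opp) -> no flip
Dir W: edge -> no flip
Dir E: opp run (3,1) (3,2) capped by W -> flip
Dir SW: edge -> no flip
Dir S: first cell '.' (not opp) -> no flip
Dir SE: first cell '.' (not opp) -> no flip
All flips: (3,1) (3,2)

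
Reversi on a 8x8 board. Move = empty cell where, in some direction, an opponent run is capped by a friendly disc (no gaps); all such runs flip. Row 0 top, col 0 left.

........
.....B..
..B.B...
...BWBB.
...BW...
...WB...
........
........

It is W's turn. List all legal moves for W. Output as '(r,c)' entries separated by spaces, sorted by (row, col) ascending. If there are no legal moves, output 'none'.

(0,4): no bracket -> illegal
(0,5): no bracket -> illegal
(0,6): no bracket -> illegal
(1,1): flips 2 -> legal
(1,2): no bracket -> illegal
(1,3): no bracket -> illegal
(1,4): flips 1 -> legal
(1,6): no bracket -> illegal
(2,1): no bracket -> illegal
(2,3): flips 2 -> legal
(2,5): no bracket -> illegal
(2,6): flips 1 -> legal
(2,7): no bracket -> illegal
(3,1): no bracket -> illegal
(3,2): flips 1 -> legal
(3,7): flips 2 -> legal
(4,2): flips 1 -> legal
(4,5): no bracket -> illegal
(4,6): no bracket -> illegal
(4,7): no bracket -> illegal
(5,2): flips 1 -> legal
(5,5): flips 1 -> legal
(6,3): no bracket -> illegal
(6,4): flips 1 -> legal
(6,5): no bracket -> illegal

Answer: (1,1) (1,4) (2,3) (2,6) (3,2) (3,7) (4,2) (5,2) (5,5) (6,4)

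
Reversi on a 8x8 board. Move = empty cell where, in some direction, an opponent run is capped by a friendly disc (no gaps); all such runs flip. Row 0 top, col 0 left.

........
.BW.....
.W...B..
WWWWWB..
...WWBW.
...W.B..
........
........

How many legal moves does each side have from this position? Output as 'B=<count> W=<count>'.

-- B to move --
(0,1): no bracket -> illegal
(0,2): no bracket -> illegal
(0,3): no bracket -> illegal
(1,0): no bracket -> illegal
(1,3): flips 1 -> legal
(2,0): no bracket -> illegal
(2,2): flips 2 -> legal
(2,3): flips 1 -> legal
(2,4): no bracket -> illegal
(3,6): no bracket -> illegal
(3,7): flips 1 -> legal
(4,0): no bracket -> illegal
(4,1): flips 2 -> legal
(4,2): flips 2 -> legal
(4,7): flips 1 -> legal
(5,2): flips 2 -> legal
(5,4): no bracket -> illegal
(5,6): no bracket -> illegal
(5,7): flips 1 -> legal
(6,2): flips 2 -> legal
(6,3): no bracket -> illegal
(6,4): no bracket -> illegal
B mobility = 10
-- W to move --
(0,0): no bracket -> illegal
(0,1): flips 1 -> legal
(0,2): no bracket -> illegal
(1,0): flips 1 -> legal
(1,4): no bracket -> illegal
(1,5): no bracket -> illegal
(1,6): flips 1 -> legal
(2,0): no bracket -> illegal
(2,2): no bracket -> illegal
(2,4): flips 1 -> legal
(2,6): flips 1 -> legal
(3,6): flips 1 -> legal
(5,4): no bracket -> illegal
(5,6): flips 1 -> legal
(6,4): flips 1 -> legal
(6,5): no bracket -> illegal
(6,6): flips 1 -> legal
W mobility = 9

Answer: B=10 W=9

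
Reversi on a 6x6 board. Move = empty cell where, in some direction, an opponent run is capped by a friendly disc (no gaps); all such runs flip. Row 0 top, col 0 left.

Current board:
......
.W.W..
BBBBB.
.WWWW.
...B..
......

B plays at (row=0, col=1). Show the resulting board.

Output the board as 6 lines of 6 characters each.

Answer: .B....
.B.W..
BBBBB.
.WWWW.
...B..
......

Derivation:
Place B at (0,1); scan 8 dirs for brackets.
Dir NW: edge -> no flip
Dir N: edge -> no flip
Dir NE: edge -> no flip
Dir W: first cell '.' (not opp) -> no flip
Dir E: first cell '.' (not opp) -> no flip
Dir SW: first cell '.' (not opp) -> no flip
Dir S: opp run (1,1) capped by B -> flip
Dir SE: first cell '.' (not opp) -> no flip
All flips: (1,1)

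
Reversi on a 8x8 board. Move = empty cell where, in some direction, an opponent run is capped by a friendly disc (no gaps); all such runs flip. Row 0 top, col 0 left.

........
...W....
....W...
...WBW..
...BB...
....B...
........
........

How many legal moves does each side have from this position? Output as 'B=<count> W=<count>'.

Answer: B=6 W=3

Derivation:
-- B to move --
(0,2): no bracket -> illegal
(0,3): no bracket -> illegal
(0,4): no bracket -> illegal
(1,2): no bracket -> illegal
(1,4): flips 1 -> legal
(1,5): no bracket -> illegal
(2,2): flips 1 -> legal
(2,3): flips 1 -> legal
(2,5): no bracket -> illegal
(2,6): flips 1 -> legal
(3,2): flips 1 -> legal
(3,6): flips 1 -> legal
(4,2): no bracket -> illegal
(4,5): no bracket -> illegal
(4,6): no bracket -> illegal
B mobility = 6
-- W to move --
(2,3): no bracket -> illegal
(2,5): no bracket -> illegal
(3,2): no bracket -> illegal
(4,2): no bracket -> illegal
(4,5): no bracket -> illegal
(5,2): no bracket -> illegal
(5,3): flips 2 -> legal
(5,5): flips 1 -> legal
(6,3): no bracket -> illegal
(6,4): flips 3 -> legal
(6,5): no bracket -> illegal
W mobility = 3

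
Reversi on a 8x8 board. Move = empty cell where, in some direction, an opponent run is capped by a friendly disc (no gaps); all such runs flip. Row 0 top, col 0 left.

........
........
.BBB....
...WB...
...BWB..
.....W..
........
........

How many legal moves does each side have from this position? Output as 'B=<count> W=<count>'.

Answer: B=4 W=7

Derivation:
-- B to move --
(2,4): no bracket -> illegal
(3,2): flips 1 -> legal
(3,5): no bracket -> illegal
(4,2): no bracket -> illegal
(4,6): no bracket -> illegal
(5,3): no bracket -> illegal
(5,4): flips 1 -> legal
(5,6): no bracket -> illegal
(6,4): no bracket -> illegal
(6,5): flips 1 -> legal
(6,6): flips 3 -> legal
B mobility = 4
-- W to move --
(1,0): no bracket -> illegal
(1,1): flips 1 -> legal
(1,2): no bracket -> illegal
(1,3): flips 1 -> legal
(1,4): no bracket -> illegal
(2,0): no bracket -> illegal
(2,4): flips 1 -> legal
(2,5): no bracket -> illegal
(3,0): no bracket -> illegal
(3,1): no bracket -> illegal
(3,2): no bracket -> illegal
(3,5): flips 2 -> legal
(3,6): no bracket -> illegal
(4,2): flips 1 -> legal
(4,6): flips 1 -> legal
(5,2): no bracket -> illegal
(5,3): flips 1 -> legal
(5,4): no bracket -> illegal
(5,6): no bracket -> illegal
W mobility = 7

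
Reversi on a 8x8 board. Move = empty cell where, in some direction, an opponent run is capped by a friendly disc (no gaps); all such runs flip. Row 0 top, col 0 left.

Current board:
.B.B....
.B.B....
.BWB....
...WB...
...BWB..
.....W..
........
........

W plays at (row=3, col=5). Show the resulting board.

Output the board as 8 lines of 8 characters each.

Place W at (3,5); scan 8 dirs for brackets.
Dir NW: first cell '.' (not opp) -> no flip
Dir N: first cell '.' (not opp) -> no flip
Dir NE: first cell '.' (not opp) -> no flip
Dir W: opp run (3,4) capped by W -> flip
Dir E: first cell '.' (not opp) -> no flip
Dir SW: first cell 'W' (not opp) -> no flip
Dir S: opp run (4,5) capped by W -> flip
Dir SE: first cell '.' (not opp) -> no flip
All flips: (3,4) (4,5)

Answer: .B.B....
.B.B....
.BWB....
...WWW..
...BWW..
.....W..
........
........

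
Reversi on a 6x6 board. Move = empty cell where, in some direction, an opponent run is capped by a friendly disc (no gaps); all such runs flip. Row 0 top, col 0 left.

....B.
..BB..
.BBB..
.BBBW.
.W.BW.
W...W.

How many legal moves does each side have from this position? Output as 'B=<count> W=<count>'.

Answer: B=5 W=7

Derivation:
-- B to move --
(2,4): no bracket -> illegal
(2,5): flips 1 -> legal
(3,0): no bracket -> illegal
(3,5): flips 1 -> legal
(4,0): no bracket -> illegal
(4,2): no bracket -> illegal
(4,5): flips 2 -> legal
(5,1): flips 1 -> legal
(5,2): no bracket -> illegal
(5,3): no bracket -> illegal
(5,5): flips 1 -> legal
B mobility = 5
-- W to move --
(0,1): flips 2 -> legal
(0,2): no bracket -> illegal
(0,3): no bracket -> illegal
(0,5): no bracket -> illegal
(1,0): flips 3 -> legal
(1,1): flips 4 -> legal
(1,4): flips 2 -> legal
(1,5): no bracket -> illegal
(2,0): no bracket -> illegal
(2,4): no bracket -> illegal
(3,0): flips 3 -> legal
(4,0): no bracket -> illegal
(4,2): flips 1 -> legal
(5,2): flips 1 -> legal
(5,3): no bracket -> illegal
W mobility = 7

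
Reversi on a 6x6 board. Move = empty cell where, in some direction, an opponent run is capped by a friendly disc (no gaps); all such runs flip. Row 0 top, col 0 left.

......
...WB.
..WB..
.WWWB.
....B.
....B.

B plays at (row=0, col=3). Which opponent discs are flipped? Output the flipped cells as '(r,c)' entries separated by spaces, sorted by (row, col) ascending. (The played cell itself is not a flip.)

Answer: (1,3)

Derivation:
Dir NW: edge -> no flip
Dir N: edge -> no flip
Dir NE: edge -> no flip
Dir W: first cell '.' (not opp) -> no flip
Dir E: first cell '.' (not opp) -> no flip
Dir SW: first cell '.' (not opp) -> no flip
Dir S: opp run (1,3) capped by B -> flip
Dir SE: first cell 'B' (not opp) -> no flip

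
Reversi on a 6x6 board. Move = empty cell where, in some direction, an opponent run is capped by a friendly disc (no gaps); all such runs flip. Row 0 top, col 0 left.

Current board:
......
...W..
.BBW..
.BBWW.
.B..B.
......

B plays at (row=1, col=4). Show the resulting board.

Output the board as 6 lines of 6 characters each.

Place B at (1,4); scan 8 dirs for brackets.
Dir NW: first cell '.' (not opp) -> no flip
Dir N: first cell '.' (not opp) -> no flip
Dir NE: first cell '.' (not opp) -> no flip
Dir W: opp run (1,3), next='.' -> no flip
Dir E: first cell '.' (not opp) -> no flip
Dir SW: opp run (2,3) capped by B -> flip
Dir S: first cell '.' (not opp) -> no flip
Dir SE: first cell '.' (not opp) -> no flip
All flips: (2,3)

Answer: ......
...WB.
.BBB..
.BBWW.
.B..B.
......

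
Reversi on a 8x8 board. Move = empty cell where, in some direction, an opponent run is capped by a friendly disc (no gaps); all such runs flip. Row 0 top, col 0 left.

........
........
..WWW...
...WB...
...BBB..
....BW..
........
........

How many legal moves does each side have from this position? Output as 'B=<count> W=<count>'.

-- B to move --
(1,1): flips 2 -> legal
(1,2): flips 1 -> legal
(1,3): flips 2 -> legal
(1,4): flips 1 -> legal
(1,5): no bracket -> illegal
(2,1): no bracket -> illegal
(2,5): no bracket -> illegal
(3,1): no bracket -> illegal
(3,2): flips 1 -> legal
(3,5): no bracket -> illegal
(4,2): no bracket -> illegal
(4,6): no bracket -> illegal
(5,6): flips 1 -> legal
(6,4): no bracket -> illegal
(6,5): flips 1 -> legal
(6,6): flips 1 -> legal
B mobility = 8
-- W to move --
(2,5): no bracket -> illegal
(3,2): no bracket -> illegal
(3,5): flips 2 -> legal
(3,6): no bracket -> illegal
(4,2): no bracket -> illegal
(4,6): no bracket -> illegal
(5,2): no bracket -> illegal
(5,3): flips 2 -> legal
(5,6): flips 2 -> legal
(6,3): no bracket -> illegal
(6,4): flips 3 -> legal
(6,5): no bracket -> illegal
W mobility = 4

Answer: B=8 W=4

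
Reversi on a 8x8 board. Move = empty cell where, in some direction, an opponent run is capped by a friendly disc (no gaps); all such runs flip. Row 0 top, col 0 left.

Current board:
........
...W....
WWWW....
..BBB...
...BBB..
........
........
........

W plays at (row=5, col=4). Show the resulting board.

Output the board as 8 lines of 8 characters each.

Answer: ........
...W....
WWWW....
..WBB...
...WBB..
....W...
........
........

Derivation:
Place W at (5,4); scan 8 dirs for brackets.
Dir NW: opp run (4,3) (3,2) capped by W -> flip
Dir N: opp run (4,4) (3,4), next='.' -> no flip
Dir NE: opp run (4,5), next='.' -> no flip
Dir W: first cell '.' (not opp) -> no flip
Dir E: first cell '.' (not opp) -> no flip
Dir SW: first cell '.' (not opp) -> no flip
Dir S: first cell '.' (not opp) -> no flip
Dir SE: first cell '.' (not opp) -> no flip
All flips: (3,2) (4,3)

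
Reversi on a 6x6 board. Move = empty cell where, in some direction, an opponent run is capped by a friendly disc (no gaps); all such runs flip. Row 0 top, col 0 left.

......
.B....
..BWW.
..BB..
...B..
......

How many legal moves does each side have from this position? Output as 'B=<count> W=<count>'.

Answer: B=4 W=4

Derivation:
-- B to move --
(1,2): no bracket -> illegal
(1,3): flips 1 -> legal
(1,4): flips 1 -> legal
(1,5): flips 1 -> legal
(2,5): flips 2 -> legal
(3,4): no bracket -> illegal
(3,5): no bracket -> illegal
B mobility = 4
-- W to move --
(0,0): no bracket -> illegal
(0,1): no bracket -> illegal
(0,2): no bracket -> illegal
(1,0): no bracket -> illegal
(1,2): no bracket -> illegal
(1,3): no bracket -> illegal
(2,0): no bracket -> illegal
(2,1): flips 1 -> legal
(3,1): no bracket -> illegal
(3,4): no bracket -> illegal
(4,1): flips 1 -> legal
(4,2): flips 1 -> legal
(4,4): no bracket -> illegal
(5,2): no bracket -> illegal
(5,3): flips 2 -> legal
(5,4): no bracket -> illegal
W mobility = 4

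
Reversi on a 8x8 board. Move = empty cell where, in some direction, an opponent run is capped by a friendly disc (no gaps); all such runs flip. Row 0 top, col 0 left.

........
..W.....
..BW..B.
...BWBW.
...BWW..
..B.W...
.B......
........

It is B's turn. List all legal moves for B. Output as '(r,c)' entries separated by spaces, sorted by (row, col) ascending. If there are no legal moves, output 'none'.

(0,1): no bracket -> illegal
(0,2): flips 1 -> legal
(0,3): no bracket -> illegal
(1,1): no bracket -> illegal
(1,3): flips 1 -> legal
(1,4): no bracket -> illegal
(2,1): no bracket -> illegal
(2,4): flips 1 -> legal
(2,5): flips 1 -> legal
(2,7): no bracket -> illegal
(3,2): no bracket -> illegal
(3,7): flips 1 -> legal
(4,6): flips 3 -> legal
(4,7): no bracket -> illegal
(5,3): flips 1 -> legal
(5,5): flips 2 -> legal
(5,6): no bracket -> illegal
(6,3): no bracket -> illegal
(6,4): no bracket -> illegal
(6,5): flips 1 -> legal

Answer: (0,2) (1,3) (2,4) (2,5) (3,7) (4,6) (5,3) (5,5) (6,5)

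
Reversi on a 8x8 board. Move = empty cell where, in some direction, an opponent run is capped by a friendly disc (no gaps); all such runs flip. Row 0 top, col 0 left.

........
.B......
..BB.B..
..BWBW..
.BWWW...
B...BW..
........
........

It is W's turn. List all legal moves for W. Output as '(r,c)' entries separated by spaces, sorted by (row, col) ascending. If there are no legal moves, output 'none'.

Answer: (0,0) (1,2) (1,3) (1,5) (1,6) (2,1) (2,4) (3,1) (4,0) (5,3) (6,4) (6,5)

Derivation:
(0,0): flips 2 -> legal
(0,1): no bracket -> illegal
(0,2): no bracket -> illegal
(1,0): no bracket -> illegal
(1,2): flips 2 -> legal
(1,3): flips 1 -> legal
(1,4): no bracket -> illegal
(1,5): flips 1 -> legal
(1,6): flips 2 -> legal
(2,0): no bracket -> illegal
(2,1): flips 1 -> legal
(2,4): flips 1 -> legal
(2,6): no bracket -> illegal
(3,0): no bracket -> illegal
(3,1): flips 1 -> legal
(3,6): no bracket -> illegal
(4,0): flips 1 -> legal
(4,5): no bracket -> illegal
(5,1): no bracket -> illegal
(5,2): no bracket -> illegal
(5,3): flips 1 -> legal
(6,0): no bracket -> illegal
(6,1): no bracket -> illegal
(6,3): no bracket -> illegal
(6,4): flips 1 -> legal
(6,5): flips 1 -> legal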